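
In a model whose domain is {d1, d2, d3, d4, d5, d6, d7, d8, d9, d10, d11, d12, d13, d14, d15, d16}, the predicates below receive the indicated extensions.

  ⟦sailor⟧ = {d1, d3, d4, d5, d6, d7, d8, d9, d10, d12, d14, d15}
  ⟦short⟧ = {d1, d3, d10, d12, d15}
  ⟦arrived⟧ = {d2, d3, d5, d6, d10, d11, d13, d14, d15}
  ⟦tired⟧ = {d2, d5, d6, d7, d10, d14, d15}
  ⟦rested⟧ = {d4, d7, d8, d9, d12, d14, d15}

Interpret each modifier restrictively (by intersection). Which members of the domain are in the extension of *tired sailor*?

⟦sailor⟧ = {d1, d3, d4, d5, d6, d7, d8, d9, d10, d12, d14, d15}
… ∩ ⟦tired⟧ = {d1, d3, d4, d5, d6, d7, d8, d9, d10, d12, d14, d15} ∩ {d2, d5, d6, d7, d10, d14, d15} = {d5, d6, d7, d10, d14, d15}
So ⟦tired sailor⟧ = {d5, d6, d7, d10, d14, d15}.

{d5, d6, d7, d10, d14, d15}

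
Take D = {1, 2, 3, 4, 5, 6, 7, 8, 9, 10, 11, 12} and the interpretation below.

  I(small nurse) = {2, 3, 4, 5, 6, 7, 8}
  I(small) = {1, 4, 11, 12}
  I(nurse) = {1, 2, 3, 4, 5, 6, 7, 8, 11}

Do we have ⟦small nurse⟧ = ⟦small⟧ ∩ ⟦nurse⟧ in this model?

no

⟦small⟧ ∩ ⟦nurse⟧ = {1, 4, 11, 12} ∩ {1, 2, 3, 4, 5, 6, 7, 8, 11} = {1, 4, 11}
Observed ⟦small nurse⟧ = {2, 3, 4, 5, 6, 7, 8}.
These differ, so the modifier is not intersective in this model.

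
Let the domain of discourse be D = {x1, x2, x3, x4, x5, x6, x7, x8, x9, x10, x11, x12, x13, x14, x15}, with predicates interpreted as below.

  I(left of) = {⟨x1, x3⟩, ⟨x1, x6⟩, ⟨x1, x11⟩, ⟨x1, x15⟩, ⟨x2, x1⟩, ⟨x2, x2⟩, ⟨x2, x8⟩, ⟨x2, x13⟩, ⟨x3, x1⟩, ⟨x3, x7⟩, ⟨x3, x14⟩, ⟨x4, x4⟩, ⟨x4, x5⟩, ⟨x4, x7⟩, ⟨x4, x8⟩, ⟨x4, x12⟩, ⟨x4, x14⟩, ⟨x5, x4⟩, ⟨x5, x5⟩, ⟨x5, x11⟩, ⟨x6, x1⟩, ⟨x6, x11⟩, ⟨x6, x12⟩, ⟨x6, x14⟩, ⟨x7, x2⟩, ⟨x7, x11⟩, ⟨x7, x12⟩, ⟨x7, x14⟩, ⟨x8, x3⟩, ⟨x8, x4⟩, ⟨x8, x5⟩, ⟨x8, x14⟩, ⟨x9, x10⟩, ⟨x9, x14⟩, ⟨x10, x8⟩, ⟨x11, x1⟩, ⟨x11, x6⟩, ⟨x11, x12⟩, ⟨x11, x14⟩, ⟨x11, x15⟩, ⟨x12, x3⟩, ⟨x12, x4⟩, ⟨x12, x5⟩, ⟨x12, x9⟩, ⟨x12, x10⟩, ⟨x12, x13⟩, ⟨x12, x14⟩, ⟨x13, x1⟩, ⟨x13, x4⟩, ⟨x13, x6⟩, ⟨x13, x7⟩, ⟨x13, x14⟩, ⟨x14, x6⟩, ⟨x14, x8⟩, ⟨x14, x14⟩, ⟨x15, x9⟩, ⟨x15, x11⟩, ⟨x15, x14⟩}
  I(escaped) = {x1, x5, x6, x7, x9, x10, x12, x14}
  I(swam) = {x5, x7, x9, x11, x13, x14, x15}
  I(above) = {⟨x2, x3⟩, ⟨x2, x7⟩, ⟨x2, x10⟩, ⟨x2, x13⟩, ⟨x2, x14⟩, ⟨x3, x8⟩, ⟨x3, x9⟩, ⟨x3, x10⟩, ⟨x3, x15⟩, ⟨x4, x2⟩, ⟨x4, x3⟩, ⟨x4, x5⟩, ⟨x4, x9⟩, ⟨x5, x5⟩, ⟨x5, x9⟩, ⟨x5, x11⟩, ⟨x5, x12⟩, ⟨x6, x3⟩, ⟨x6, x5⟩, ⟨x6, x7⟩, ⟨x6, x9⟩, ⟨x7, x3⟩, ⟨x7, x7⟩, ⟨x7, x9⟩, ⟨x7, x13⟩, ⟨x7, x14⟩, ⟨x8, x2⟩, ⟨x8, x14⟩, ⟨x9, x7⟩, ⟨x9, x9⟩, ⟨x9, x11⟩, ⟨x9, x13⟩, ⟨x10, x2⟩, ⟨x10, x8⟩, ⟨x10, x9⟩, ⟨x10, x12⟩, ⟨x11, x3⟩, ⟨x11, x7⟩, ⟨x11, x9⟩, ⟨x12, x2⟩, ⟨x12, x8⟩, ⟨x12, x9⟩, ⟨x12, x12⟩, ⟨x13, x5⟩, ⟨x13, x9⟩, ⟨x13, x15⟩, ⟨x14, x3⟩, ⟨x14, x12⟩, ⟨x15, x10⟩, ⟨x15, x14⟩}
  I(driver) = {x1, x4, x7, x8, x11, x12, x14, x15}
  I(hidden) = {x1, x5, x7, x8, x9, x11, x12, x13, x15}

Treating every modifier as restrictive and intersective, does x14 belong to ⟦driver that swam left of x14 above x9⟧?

⟦that swam⟧ = ⟦swam⟧ = {x5, x7, x9, x11, x13, x14, x15}
⟦left of x14⟧ = {x : ⟨x, x14⟩ ∈ ⟦left of⟧} = {x3, x4, x6, x7, x8, x9, x11, x12, x13, x14, x15}
⟦above x9⟧ = {x : ⟨x, x9⟩ ∈ ⟦above⟧} = {x3, x4, x5, x6, x7, x9, x10, x11, x12, x13}
⟦driver⟧ = {x1, x4, x7, x8, x11, x12, x14, x15}
… ∩ ⟦that swam⟧ = {x1, x4, x7, x8, x11, x12, x14, x15} ∩ {x5, x7, x9, x11, x13, x14, x15} = {x7, x11, x14, x15}
… ∩ ⟦left of x14⟧ = {x7, x11, x14, x15} ∩ {x3, x4, x6, x7, x8, x9, x11, x12, x13, x14, x15} = {x7, x11, x14, x15}
… ∩ ⟦above x9⟧ = {x7, x11, x14, x15} ∩ {x3, x4, x5, x6, x7, x9, x10, x11, x12, x13} = {x7, x11}
⟦driver that swam left of x14 above x9⟧ = {x7, x11}; x14 ∉ this set.

no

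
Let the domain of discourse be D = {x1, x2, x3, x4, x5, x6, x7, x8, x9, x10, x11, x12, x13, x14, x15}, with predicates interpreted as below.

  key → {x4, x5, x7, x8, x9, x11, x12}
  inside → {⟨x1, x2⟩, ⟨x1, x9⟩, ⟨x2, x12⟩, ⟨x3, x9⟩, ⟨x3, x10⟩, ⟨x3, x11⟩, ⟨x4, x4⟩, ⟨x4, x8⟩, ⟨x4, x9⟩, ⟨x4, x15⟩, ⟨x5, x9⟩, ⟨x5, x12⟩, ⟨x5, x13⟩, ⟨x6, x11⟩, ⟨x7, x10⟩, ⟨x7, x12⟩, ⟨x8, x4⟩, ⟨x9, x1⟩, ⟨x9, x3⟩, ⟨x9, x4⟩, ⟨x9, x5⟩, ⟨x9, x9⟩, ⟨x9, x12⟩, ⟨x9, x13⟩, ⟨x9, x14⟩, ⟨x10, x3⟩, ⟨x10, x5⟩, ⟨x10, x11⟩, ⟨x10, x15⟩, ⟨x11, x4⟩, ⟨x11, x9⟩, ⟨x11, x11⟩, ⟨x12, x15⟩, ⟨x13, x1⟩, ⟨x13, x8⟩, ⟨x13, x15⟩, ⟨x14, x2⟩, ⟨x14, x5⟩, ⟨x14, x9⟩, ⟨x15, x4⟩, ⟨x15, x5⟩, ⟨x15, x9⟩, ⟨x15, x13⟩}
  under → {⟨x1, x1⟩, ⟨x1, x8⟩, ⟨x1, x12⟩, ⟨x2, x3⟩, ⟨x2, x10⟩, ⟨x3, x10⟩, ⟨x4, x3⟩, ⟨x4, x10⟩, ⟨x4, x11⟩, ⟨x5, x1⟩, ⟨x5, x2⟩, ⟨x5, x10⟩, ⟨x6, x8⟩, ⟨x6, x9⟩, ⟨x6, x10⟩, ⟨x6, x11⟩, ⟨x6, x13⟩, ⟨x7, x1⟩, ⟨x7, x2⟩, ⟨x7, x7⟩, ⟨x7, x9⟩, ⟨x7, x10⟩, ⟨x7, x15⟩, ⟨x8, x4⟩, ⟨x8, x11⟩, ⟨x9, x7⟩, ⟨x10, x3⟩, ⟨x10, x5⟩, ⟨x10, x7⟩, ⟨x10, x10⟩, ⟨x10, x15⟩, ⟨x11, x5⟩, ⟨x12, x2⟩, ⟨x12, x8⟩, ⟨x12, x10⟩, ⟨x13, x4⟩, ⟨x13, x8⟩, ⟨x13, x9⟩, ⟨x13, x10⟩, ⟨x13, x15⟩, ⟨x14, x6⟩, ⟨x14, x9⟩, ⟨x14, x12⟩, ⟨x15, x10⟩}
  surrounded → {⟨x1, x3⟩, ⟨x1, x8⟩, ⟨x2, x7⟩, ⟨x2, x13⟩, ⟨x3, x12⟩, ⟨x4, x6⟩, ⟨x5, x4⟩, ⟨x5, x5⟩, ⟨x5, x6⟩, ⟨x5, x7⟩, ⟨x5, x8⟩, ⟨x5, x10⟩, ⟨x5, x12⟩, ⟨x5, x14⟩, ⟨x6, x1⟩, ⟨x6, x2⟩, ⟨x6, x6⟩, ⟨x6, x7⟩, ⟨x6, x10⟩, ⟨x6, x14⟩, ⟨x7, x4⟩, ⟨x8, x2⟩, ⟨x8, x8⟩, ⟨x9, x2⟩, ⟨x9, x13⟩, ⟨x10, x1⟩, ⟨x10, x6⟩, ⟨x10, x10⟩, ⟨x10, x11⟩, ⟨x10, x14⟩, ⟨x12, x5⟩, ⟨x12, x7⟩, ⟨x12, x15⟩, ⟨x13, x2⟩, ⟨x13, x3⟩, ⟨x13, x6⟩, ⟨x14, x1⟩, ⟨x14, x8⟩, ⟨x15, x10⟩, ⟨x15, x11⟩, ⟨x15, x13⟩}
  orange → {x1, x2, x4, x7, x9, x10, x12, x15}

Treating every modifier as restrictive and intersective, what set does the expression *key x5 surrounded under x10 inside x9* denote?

⟦x5 surrounded⟧ = {x : ⟨x5, x⟩ ∈ ⟦surrounded⟧} = {x4, x5, x6, x7, x8, x10, x12, x14}
⟦under x10⟧ = {x : ⟨x, x10⟩ ∈ ⟦under⟧} = {x2, x3, x4, x5, x6, x7, x10, x12, x13, x15}
⟦inside x9⟧ = {x : ⟨x, x9⟩ ∈ ⟦inside⟧} = {x1, x3, x4, x5, x9, x11, x14, x15}
⟦key⟧ = {x4, x5, x7, x8, x9, x11, x12}
… ∩ ⟦x5 surrounded⟧ = {x4, x5, x7, x8, x9, x11, x12} ∩ {x4, x5, x6, x7, x8, x10, x12, x14} = {x4, x5, x7, x8, x12}
… ∩ ⟦under x10⟧ = {x4, x5, x7, x8, x12} ∩ {x2, x3, x4, x5, x6, x7, x10, x12, x13, x15} = {x4, x5, x7, x12}
… ∩ ⟦inside x9⟧ = {x4, x5, x7, x12} ∩ {x1, x3, x4, x5, x9, x11, x14, x15} = {x4, x5}
So ⟦key x5 surrounded under x10 inside x9⟧ = {x4, x5}.

{x4, x5}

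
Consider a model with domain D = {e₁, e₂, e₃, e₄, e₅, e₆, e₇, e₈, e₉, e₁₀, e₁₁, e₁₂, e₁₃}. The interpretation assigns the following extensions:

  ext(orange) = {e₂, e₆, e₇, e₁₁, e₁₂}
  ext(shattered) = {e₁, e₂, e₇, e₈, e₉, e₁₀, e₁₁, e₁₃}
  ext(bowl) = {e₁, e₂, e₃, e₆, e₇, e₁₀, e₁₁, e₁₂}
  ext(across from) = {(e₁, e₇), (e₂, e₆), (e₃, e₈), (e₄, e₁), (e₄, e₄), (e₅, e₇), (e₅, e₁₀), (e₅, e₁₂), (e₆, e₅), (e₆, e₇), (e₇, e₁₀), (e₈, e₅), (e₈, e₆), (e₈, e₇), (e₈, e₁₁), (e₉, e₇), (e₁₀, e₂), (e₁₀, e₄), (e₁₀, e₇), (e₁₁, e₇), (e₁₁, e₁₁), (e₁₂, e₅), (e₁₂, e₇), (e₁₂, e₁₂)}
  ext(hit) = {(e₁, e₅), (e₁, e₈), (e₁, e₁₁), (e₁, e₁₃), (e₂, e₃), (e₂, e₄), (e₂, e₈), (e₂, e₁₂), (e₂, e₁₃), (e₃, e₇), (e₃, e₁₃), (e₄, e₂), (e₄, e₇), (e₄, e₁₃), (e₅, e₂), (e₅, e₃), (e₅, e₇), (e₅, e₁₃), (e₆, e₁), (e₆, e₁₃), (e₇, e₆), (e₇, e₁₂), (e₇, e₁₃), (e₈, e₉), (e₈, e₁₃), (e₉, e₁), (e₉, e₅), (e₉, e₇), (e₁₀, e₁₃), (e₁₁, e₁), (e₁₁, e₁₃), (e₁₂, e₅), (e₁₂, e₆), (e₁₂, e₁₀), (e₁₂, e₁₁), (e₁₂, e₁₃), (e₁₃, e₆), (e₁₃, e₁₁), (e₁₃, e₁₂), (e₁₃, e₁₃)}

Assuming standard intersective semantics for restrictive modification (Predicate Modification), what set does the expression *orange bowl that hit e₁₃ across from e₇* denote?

⟦that hit e₁₃⟧ = {x : ⟨x, e₁₃⟩ ∈ ⟦hit⟧} = {e₁, e₂, e₃, e₄, e₅, e₆, e₇, e₈, e₁₀, e₁₁, e₁₂, e₁₃}
⟦across from e₇⟧ = {x : ⟨x, e₇⟩ ∈ ⟦across from⟧} = {e₁, e₅, e₆, e₈, e₉, e₁₀, e₁₁, e₁₂}
⟦bowl⟧ = {e₁, e₂, e₃, e₆, e₇, e₁₀, e₁₁, e₁₂}
… ∩ ⟦that hit e₁₃⟧ = {e₁, e₂, e₃, e₆, e₇, e₁₀, e₁₁, e₁₂} ∩ {e₁, e₂, e₃, e₄, e₅, e₆, e₇, e₈, e₁₀, e₁₁, e₁₂, e₁₃} = {e₁, e₂, e₃, e₆, e₇, e₁₀, e₁₁, e₁₂}
… ∩ ⟦across from e₇⟧ = {e₁, e₂, e₃, e₆, e₇, e₁₀, e₁₁, e₁₂} ∩ {e₁, e₅, e₆, e₈, e₉, e₁₀, e₁₁, e₁₂} = {e₁, e₆, e₁₀, e₁₁, e₁₂}
… ∩ ⟦orange⟧ = {e₁, e₆, e₁₀, e₁₁, e₁₂} ∩ {e₂, e₆, e₇, e₁₁, e₁₂} = {e₆, e₁₁, e₁₂}
So ⟦orange bowl that hit e₁₃ across from e₇⟧ = {e₆, e₁₁, e₁₂}.

{e₆, e₁₁, e₁₂}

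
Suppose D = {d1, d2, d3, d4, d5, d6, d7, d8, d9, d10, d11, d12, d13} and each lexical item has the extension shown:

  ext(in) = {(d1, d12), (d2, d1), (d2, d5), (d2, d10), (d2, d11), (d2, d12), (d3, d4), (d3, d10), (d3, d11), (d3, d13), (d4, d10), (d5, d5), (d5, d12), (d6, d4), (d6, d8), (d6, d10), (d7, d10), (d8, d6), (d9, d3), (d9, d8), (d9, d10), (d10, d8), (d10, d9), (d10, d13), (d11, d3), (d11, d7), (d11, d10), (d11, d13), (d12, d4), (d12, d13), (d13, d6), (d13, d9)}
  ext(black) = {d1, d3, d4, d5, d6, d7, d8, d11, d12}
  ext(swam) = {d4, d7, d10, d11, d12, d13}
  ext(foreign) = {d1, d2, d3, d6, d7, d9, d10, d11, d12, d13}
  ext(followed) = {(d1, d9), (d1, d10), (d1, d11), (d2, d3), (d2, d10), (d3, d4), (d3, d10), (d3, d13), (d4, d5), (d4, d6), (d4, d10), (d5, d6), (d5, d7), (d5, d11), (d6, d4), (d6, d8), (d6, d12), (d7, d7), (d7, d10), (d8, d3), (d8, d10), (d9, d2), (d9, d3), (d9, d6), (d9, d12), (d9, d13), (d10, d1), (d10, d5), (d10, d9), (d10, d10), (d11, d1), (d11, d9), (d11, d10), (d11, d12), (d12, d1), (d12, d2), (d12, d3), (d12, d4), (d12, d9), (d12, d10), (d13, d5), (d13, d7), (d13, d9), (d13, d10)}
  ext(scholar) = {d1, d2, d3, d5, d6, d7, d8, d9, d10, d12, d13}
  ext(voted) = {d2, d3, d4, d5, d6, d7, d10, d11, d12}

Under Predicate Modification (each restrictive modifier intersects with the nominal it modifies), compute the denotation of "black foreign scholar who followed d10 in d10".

{d3, d7}

⟦who followed d10⟧ = {x : ⟨x, d10⟩ ∈ ⟦followed⟧} = {d1, d2, d3, d4, d7, d8, d10, d11, d12, d13}
⟦in d10⟧ = {x : ⟨x, d10⟩ ∈ ⟦in⟧} = {d2, d3, d4, d6, d7, d9, d11}
⟦scholar⟧ = {d1, d2, d3, d5, d6, d7, d8, d9, d10, d12, d13}
… ∩ ⟦who followed d10⟧ = {d1, d2, d3, d5, d6, d7, d8, d9, d10, d12, d13} ∩ {d1, d2, d3, d4, d7, d8, d10, d11, d12, d13} = {d1, d2, d3, d7, d8, d10, d12, d13}
… ∩ ⟦in d10⟧ = {d1, d2, d3, d7, d8, d10, d12, d13} ∩ {d2, d3, d4, d6, d7, d9, d11} = {d2, d3, d7}
… ∩ ⟦black⟧ = {d2, d3, d7} ∩ {d1, d3, d4, d5, d6, d7, d8, d11, d12} = {d3, d7}
… ∩ ⟦foreign⟧ = {d3, d7} ∩ {d1, d2, d3, d6, d7, d9, d10, d11, d12, d13} = {d3, d7}
So ⟦black foreign scholar who followed d10 in d10⟧ = {d3, d7}.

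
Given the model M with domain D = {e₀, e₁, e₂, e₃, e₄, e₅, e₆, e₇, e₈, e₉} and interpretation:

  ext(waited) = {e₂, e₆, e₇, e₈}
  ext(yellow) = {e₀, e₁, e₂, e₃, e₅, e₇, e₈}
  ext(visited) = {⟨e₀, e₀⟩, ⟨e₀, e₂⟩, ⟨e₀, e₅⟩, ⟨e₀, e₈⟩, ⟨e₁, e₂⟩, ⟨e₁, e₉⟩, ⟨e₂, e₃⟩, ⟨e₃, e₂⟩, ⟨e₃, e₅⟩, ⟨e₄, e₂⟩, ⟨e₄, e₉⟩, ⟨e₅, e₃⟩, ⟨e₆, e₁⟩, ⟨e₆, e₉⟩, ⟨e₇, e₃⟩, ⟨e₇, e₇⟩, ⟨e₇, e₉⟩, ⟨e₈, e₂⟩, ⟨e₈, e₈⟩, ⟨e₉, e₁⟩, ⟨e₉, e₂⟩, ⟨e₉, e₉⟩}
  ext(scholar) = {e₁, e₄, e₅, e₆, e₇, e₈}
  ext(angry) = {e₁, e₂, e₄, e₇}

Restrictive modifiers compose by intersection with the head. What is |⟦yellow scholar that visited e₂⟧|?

⟦that visited e₂⟧ = {x : ⟨x, e₂⟩ ∈ ⟦visited⟧} = {e₀, e₁, e₃, e₄, e₈, e₉}
⟦scholar⟧ = {e₁, e₄, e₅, e₆, e₇, e₈}
… ∩ ⟦that visited e₂⟧ = {e₁, e₄, e₅, e₆, e₇, e₈} ∩ {e₀, e₁, e₃, e₄, e₈, e₉} = {e₁, e₄, e₈}
… ∩ ⟦yellow⟧ = {e₁, e₄, e₈} ∩ {e₀, e₁, e₂, e₃, e₅, e₇, e₈} = {e₁, e₈}
⟦yellow scholar that visited e₂⟧ = {e₁, e₈}, so the cardinality is 2.

2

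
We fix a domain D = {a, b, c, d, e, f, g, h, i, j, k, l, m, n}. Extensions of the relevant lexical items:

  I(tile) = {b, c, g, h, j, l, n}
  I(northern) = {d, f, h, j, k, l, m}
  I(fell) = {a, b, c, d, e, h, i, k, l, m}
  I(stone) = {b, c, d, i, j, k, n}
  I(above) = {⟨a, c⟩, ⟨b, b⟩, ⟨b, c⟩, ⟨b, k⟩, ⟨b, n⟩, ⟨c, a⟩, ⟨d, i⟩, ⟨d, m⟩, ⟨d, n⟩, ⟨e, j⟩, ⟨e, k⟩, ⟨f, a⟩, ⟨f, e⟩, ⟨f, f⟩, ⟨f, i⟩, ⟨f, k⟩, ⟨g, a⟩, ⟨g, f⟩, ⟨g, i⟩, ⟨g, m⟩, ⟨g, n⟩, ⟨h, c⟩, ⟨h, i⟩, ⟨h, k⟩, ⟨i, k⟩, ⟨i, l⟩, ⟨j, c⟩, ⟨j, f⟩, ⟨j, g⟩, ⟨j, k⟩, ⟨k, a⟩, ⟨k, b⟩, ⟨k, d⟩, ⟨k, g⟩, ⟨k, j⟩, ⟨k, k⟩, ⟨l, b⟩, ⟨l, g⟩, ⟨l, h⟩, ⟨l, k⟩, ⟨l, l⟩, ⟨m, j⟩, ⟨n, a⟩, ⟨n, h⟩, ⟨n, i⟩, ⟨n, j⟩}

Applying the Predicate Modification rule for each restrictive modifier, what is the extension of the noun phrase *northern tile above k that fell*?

{h, l}

⟦above k⟧ = {x : ⟨x, k⟩ ∈ ⟦above⟧} = {b, e, f, h, i, j, k, l}
⟦that fell⟧ = ⟦fell⟧ = {a, b, c, d, e, h, i, k, l, m}
⟦tile⟧ = {b, c, g, h, j, l, n}
… ∩ ⟦above k⟧ = {b, c, g, h, j, l, n} ∩ {b, e, f, h, i, j, k, l} = {b, h, j, l}
… ∩ ⟦that fell⟧ = {b, h, j, l} ∩ {a, b, c, d, e, h, i, k, l, m} = {b, h, l}
… ∩ ⟦northern⟧ = {b, h, l} ∩ {d, f, h, j, k, l, m} = {h, l}
So ⟦northern tile above k that fell⟧ = {h, l}.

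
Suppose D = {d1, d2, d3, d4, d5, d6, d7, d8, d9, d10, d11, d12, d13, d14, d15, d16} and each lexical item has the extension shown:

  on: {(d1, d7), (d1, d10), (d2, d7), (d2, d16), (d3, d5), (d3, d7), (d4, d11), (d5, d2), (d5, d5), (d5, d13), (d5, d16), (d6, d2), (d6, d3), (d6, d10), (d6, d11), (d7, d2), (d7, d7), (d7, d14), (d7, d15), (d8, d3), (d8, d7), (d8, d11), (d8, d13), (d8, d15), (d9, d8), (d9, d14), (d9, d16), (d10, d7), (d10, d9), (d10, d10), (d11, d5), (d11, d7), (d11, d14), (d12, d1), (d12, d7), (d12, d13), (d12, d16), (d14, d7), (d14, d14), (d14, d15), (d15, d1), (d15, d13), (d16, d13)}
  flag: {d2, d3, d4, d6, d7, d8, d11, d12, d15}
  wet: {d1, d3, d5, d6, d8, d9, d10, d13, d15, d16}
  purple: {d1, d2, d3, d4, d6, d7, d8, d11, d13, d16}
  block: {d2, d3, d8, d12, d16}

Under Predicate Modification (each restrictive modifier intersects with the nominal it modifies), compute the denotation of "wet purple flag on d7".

{d3, d8}

⟦on d7⟧ = {x : ⟨x, d7⟩ ∈ ⟦on⟧} = {d1, d2, d3, d7, d8, d10, d11, d12, d14}
⟦flag⟧ = {d2, d3, d4, d6, d7, d8, d11, d12, d15}
… ∩ ⟦on d7⟧ = {d2, d3, d4, d6, d7, d8, d11, d12, d15} ∩ {d1, d2, d3, d7, d8, d10, d11, d12, d14} = {d2, d3, d7, d8, d11, d12}
… ∩ ⟦wet⟧ = {d2, d3, d7, d8, d11, d12} ∩ {d1, d3, d5, d6, d8, d9, d10, d13, d15, d16} = {d3, d8}
… ∩ ⟦purple⟧ = {d3, d8} ∩ {d1, d2, d3, d4, d6, d7, d8, d11, d13, d16} = {d3, d8}
So ⟦wet purple flag on d7⟧ = {d3, d8}.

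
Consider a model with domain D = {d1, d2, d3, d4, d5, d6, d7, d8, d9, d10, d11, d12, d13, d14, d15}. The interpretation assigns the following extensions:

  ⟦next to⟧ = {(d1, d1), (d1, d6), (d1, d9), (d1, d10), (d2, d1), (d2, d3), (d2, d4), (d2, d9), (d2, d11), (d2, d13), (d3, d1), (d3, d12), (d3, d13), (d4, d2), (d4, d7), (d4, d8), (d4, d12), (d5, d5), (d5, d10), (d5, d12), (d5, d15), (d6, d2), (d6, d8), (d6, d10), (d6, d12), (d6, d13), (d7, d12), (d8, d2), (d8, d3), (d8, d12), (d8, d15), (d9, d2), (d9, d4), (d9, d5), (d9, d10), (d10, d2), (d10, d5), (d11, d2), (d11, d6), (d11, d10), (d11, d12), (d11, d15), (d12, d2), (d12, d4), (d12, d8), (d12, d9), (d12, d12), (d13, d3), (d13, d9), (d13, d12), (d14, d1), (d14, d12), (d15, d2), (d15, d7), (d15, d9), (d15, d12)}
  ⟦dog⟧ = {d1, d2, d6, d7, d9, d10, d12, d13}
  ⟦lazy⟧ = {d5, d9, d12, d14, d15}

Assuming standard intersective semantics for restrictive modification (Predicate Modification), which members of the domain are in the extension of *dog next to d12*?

⟦next to d12⟧ = {x : ⟨x, d12⟩ ∈ ⟦next to⟧} = {d3, d4, d5, d6, d7, d8, d11, d12, d13, d14, d15}
⟦dog⟧ = {d1, d2, d6, d7, d9, d10, d12, d13}
… ∩ ⟦next to d12⟧ = {d1, d2, d6, d7, d9, d10, d12, d13} ∩ {d3, d4, d5, d6, d7, d8, d11, d12, d13, d14, d15} = {d6, d7, d12, d13}
So ⟦dog next to d12⟧ = {d6, d7, d12, d13}.

{d6, d7, d12, d13}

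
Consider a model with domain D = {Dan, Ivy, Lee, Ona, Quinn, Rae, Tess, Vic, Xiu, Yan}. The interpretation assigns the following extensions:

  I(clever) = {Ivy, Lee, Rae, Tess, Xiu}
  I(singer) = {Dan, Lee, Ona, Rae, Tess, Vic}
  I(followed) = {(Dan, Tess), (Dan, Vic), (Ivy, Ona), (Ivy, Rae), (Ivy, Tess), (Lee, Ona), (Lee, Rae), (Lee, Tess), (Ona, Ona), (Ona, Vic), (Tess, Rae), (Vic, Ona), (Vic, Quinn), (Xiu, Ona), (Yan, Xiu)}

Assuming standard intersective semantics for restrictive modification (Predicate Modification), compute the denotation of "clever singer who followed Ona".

{Lee}

⟦who followed Ona⟧ = {x : ⟨x, Ona⟩ ∈ ⟦followed⟧} = {Ivy, Lee, Ona, Vic, Xiu}
⟦singer⟧ = {Dan, Lee, Ona, Rae, Tess, Vic}
… ∩ ⟦who followed Ona⟧ = {Dan, Lee, Ona, Rae, Tess, Vic} ∩ {Ivy, Lee, Ona, Vic, Xiu} = {Lee, Ona, Vic}
… ∩ ⟦clever⟧ = {Lee, Ona, Vic} ∩ {Ivy, Lee, Rae, Tess, Xiu} = {Lee}
So ⟦clever singer who followed Ona⟧ = {Lee}.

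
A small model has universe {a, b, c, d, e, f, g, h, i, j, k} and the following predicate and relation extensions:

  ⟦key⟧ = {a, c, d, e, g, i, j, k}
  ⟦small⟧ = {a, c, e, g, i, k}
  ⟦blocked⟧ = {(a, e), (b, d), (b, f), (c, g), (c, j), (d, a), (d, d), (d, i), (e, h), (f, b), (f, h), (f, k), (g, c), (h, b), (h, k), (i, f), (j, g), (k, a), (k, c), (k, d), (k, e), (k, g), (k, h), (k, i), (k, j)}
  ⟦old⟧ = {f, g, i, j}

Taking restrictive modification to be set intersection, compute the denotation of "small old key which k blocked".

{g, i}

⟦which k blocked⟧ = {x : ⟨k, x⟩ ∈ ⟦blocked⟧} = {a, c, d, e, g, h, i, j}
⟦key⟧ = {a, c, d, e, g, i, j, k}
… ∩ ⟦which k blocked⟧ = {a, c, d, e, g, i, j, k} ∩ {a, c, d, e, g, h, i, j} = {a, c, d, e, g, i, j}
… ∩ ⟦small⟧ = {a, c, d, e, g, i, j} ∩ {a, c, e, g, i, k} = {a, c, e, g, i}
… ∩ ⟦old⟧ = {a, c, e, g, i} ∩ {f, g, i, j} = {g, i}
So ⟦small old key which k blocked⟧ = {g, i}.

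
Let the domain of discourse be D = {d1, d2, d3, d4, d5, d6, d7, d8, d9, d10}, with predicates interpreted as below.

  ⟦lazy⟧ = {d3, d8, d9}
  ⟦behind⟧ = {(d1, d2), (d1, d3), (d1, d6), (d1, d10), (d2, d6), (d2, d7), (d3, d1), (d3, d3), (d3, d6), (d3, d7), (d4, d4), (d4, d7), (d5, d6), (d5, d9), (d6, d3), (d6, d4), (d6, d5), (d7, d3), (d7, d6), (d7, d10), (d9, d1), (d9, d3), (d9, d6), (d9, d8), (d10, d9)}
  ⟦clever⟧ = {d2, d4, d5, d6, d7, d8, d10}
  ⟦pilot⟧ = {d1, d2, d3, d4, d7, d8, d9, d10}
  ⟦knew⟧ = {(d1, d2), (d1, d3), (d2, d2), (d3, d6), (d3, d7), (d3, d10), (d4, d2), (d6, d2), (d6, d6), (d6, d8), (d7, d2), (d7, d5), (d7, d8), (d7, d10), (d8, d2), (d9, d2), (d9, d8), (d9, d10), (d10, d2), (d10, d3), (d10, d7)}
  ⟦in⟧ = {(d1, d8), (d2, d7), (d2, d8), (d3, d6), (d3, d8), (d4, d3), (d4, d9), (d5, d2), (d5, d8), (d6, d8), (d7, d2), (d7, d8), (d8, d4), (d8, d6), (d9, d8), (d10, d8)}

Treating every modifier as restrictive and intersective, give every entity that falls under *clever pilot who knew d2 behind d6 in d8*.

{d2, d7}

⟦who knew d2⟧ = {x : ⟨x, d2⟩ ∈ ⟦knew⟧} = {d1, d2, d4, d6, d7, d8, d9, d10}
⟦behind d6⟧ = {x : ⟨x, d6⟩ ∈ ⟦behind⟧} = {d1, d2, d3, d5, d7, d9}
⟦in d8⟧ = {x : ⟨x, d8⟩ ∈ ⟦in⟧} = {d1, d2, d3, d5, d6, d7, d9, d10}
⟦pilot⟧ = {d1, d2, d3, d4, d7, d8, d9, d10}
… ∩ ⟦who knew d2⟧ = {d1, d2, d3, d4, d7, d8, d9, d10} ∩ {d1, d2, d4, d6, d7, d8, d9, d10} = {d1, d2, d4, d7, d8, d9, d10}
… ∩ ⟦behind d6⟧ = {d1, d2, d4, d7, d8, d9, d10} ∩ {d1, d2, d3, d5, d7, d9} = {d1, d2, d7, d9}
… ∩ ⟦in d8⟧ = {d1, d2, d7, d9} ∩ {d1, d2, d3, d5, d6, d7, d9, d10} = {d1, d2, d7, d9}
… ∩ ⟦clever⟧ = {d1, d2, d7, d9} ∩ {d2, d4, d5, d6, d7, d8, d10} = {d2, d7}
So ⟦clever pilot who knew d2 behind d6 in d8⟧ = {d2, d7}.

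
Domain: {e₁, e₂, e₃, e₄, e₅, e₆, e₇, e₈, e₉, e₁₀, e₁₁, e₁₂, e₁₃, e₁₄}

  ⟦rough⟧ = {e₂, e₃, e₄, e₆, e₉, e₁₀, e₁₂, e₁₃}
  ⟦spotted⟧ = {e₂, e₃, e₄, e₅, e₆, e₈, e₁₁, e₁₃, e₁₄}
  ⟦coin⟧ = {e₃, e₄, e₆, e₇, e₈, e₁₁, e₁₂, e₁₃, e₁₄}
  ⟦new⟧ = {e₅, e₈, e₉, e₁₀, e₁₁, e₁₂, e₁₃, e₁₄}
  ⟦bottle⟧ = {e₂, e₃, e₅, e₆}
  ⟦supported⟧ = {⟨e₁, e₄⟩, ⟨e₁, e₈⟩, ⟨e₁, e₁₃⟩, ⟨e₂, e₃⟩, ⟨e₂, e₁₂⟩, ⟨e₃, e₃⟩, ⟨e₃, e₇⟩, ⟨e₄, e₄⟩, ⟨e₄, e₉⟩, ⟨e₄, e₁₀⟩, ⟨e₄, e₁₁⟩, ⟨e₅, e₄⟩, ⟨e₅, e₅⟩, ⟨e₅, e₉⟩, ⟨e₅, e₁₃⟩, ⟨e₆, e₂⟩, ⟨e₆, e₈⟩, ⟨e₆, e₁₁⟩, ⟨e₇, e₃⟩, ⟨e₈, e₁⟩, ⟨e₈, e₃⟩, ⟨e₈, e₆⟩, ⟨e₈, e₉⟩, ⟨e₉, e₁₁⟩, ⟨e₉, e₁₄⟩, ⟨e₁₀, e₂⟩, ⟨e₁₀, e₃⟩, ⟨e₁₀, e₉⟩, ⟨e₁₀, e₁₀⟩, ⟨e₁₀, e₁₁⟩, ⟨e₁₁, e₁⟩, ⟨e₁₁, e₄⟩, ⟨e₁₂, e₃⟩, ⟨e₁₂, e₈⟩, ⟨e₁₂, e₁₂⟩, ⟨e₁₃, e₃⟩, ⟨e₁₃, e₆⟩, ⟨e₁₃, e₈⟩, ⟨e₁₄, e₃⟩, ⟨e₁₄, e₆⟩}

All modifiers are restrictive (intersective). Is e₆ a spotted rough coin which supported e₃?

⟦which supported e₃⟧ = {x : ⟨x, e₃⟩ ∈ ⟦supported⟧} = {e₂, e₃, e₇, e₈, e₁₀, e₁₂, e₁₃, e₁₄}
⟦coin⟧ = {e₃, e₄, e₆, e₇, e₈, e₁₁, e₁₂, e₁₃, e₁₄}
… ∩ ⟦which supported e₃⟧ = {e₃, e₄, e₆, e₇, e₈, e₁₁, e₁₂, e₁₃, e₁₄} ∩ {e₂, e₃, e₇, e₈, e₁₀, e₁₂, e₁₃, e₁₄} = {e₃, e₇, e₈, e₁₂, e₁₃, e₁₄}
… ∩ ⟦spotted⟧ = {e₃, e₇, e₈, e₁₂, e₁₃, e₁₄} ∩ {e₂, e₃, e₄, e₅, e₆, e₈, e₁₁, e₁₃, e₁₄} = {e₃, e₈, e₁₃, e₁₄}
… ∩ ⟦rough⟧ = {e₃, e₈, e₁₃, e₁₄} ∩ {e₂, e₃, e₄, e₆, e₉, e₁₀, e₁₂, e₁₃} = {e₃, e₁₃}
⟦spotted rough coin which supported e₃⟧ = {e₃, e₁₃}; e₆ ∉ this set.

no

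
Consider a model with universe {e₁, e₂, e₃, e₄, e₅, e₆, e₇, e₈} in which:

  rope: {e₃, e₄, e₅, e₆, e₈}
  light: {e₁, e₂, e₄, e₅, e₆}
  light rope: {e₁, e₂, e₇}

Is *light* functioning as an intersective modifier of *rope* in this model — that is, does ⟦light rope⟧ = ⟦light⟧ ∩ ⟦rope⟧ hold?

⟦light⟧ ∩ ⟦rope⟧ = {e₁, e₂, e₄, e₅, e₆} ∩ {e₃, e₄, e₅, e₆, e₈} = {e₄, e₅, e₆}
Observed ⟦light rope⟧ = {e₁, e₂, e₇}.
These differ, so the modifier is not intersective in this model.

no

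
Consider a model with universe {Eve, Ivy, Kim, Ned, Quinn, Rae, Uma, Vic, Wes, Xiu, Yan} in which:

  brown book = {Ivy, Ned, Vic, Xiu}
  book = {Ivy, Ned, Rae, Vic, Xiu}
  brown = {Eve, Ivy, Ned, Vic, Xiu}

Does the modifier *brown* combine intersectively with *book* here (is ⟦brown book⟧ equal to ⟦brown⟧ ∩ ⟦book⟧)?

⟦brown⟧ ∩ ⟦book⟧ = {Eve, Ivy, Ned, Vic, Xiu} ∩ {Ivy, Ned, Rae, Vic, Xiu} = {Ivy, Ned, Vic, Xiu}
Observed ⟦brown book⟧ = {Ivy, Ned, Vic, Xiu}.
These coincide, so the modifier is intersective here.

yes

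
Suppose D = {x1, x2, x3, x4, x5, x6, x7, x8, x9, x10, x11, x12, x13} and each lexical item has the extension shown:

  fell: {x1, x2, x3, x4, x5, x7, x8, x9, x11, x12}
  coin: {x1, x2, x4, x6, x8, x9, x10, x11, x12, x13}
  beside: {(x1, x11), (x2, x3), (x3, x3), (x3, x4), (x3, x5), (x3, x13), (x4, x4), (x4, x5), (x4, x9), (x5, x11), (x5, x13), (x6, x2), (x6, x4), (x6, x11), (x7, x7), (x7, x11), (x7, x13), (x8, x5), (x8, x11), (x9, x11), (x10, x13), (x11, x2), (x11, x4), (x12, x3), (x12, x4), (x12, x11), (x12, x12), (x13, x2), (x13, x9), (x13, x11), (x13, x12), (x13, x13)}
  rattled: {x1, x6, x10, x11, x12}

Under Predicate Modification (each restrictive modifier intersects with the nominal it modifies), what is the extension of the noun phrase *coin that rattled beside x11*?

{x1, x6, x12}

⟦that rattled⟧ = ⟦rattled⟧ = {x1, x6, x10, x11, x12}
⟦beside x11⟧ = {x : ⟨x, x11⟩ ∈ ⟦beside⟧} = {x1, x5, x6, x7, x8, x9, x12, x13}
⟦coin⟧ = {x1, x2, x4, x6, x8, x9, x10, x11, x12, x13}
… ∩ ⟦that rattled⟧ = {x1, x2, x4, x6, x8, x9, x10, x11, x12, x13} ∩ {x1, x6, x10, x11, x12} = {x1, x6, x10, x11, x12}
… ∩ ⟦beside x11⟧ = {x1, x6, x10, x11, x12} ∩ {x1, x5, x6, x7, x8, x9, x12, x13} = {x1, x6, x12}
So ⟦coin that rattled beside x11⟧ = {x1, x6, x12}.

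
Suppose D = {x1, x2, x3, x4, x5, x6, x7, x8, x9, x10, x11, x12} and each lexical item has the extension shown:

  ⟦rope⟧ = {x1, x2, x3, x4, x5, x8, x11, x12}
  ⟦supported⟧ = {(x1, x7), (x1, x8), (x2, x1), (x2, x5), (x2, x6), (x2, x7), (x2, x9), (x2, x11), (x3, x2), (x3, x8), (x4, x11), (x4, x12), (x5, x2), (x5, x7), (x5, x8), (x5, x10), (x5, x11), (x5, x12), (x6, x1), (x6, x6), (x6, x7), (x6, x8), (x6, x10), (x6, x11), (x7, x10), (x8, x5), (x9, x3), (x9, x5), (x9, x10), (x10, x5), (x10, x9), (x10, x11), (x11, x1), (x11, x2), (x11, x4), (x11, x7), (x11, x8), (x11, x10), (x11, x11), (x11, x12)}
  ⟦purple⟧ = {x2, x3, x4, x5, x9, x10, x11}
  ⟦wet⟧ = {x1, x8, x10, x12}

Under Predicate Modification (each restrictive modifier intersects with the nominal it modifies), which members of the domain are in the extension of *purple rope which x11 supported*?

{x2, x4, x11}

⟦which x11 supported⟧ = {x : ⟨x11, x⟩ ∈ ⟦supported⟧} = {x1, x2, x4, x7, x8, x10, x11, x12}
⟦rope⟧ = {x1, x2, x3, x4, x5, x8, x11, x12}
… ∩ ⟦which x11 supported⟧ = {x1, x2, x3, x4, x5, x8, x11, x12} ∩ {x1, x2, x4, x7, x8, x10, x11, x12} = {x1, x2, x4, x8, x11, x12}
… ∩ ⟦purple⟧ = {x1, x2, x4, x8, x11, x12} ∩ {x2, x3, x4, x5, x9, x10, x11} = {x2, x4, x11}
So ⟦purple rope which x11 supported⟧ = {x2, x4, x11}.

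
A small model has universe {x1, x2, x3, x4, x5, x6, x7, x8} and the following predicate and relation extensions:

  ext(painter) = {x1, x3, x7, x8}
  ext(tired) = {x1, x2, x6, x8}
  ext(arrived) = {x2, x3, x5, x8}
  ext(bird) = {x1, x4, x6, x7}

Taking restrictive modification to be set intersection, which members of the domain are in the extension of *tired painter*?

{x1, x8}

⟦painter⟧ = {x1, x3, x7, x8}
… ∩ ⟦tired⟧ = {x1, x3, x7, x8} ∩ {x1, x2, x6, x8} = {x1, x8}
So ⟦tired painter⟧ = {x1, x8}.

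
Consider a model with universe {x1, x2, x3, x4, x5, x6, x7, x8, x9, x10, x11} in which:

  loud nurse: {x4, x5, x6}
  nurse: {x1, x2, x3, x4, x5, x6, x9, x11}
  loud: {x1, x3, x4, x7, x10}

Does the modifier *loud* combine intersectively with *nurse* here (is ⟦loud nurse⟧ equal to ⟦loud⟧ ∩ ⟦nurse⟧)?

no

⟦loud⟧ ∩ ⟦nurse⟧ = {x1, x3, x4, x7, x10} ∩ {x1, x2, x3, x4, x5, x6, x9, x11} = {x1, x3, x4}
Observed ⟦loud nurse⟧ = {x4, x5, x6}.
These differ, so the modifier is not intersective in this model.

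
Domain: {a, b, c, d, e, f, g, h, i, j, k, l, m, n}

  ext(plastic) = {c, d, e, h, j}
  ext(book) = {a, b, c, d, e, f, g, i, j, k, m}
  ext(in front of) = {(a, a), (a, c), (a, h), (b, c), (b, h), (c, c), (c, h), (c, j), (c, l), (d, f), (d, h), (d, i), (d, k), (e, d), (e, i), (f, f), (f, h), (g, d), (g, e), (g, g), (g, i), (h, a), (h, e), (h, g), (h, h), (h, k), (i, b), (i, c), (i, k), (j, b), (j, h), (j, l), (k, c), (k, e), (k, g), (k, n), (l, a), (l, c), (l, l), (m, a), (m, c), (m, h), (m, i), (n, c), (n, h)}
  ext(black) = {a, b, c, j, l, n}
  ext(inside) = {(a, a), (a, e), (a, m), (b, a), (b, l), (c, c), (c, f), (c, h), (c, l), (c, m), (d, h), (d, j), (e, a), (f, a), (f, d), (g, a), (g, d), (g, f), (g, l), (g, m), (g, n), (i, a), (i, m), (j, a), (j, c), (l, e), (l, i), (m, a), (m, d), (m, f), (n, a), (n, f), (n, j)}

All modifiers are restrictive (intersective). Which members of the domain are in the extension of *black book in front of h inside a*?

{a, b, j}

⟦in front of h⟧ = {x : ⟨x, h⟩ ∈ ⟦in front of⟧} = {a, b, c, d, f, h, j, m, n}
⟦inside a⟧ = {x : ⟨x, a⟩ ∈ ⟦inside⟧} = {a, b, e, f, g, i, j, m, n}
⟦book⟧ = {a, b, c, d, e, f, g, i, j, k, m}
… ∩ ⟦in front of h⟧ = {a, b, c, d, e, f, g, i, j, k, m} ∩ {a, b, c, d, f, h, j, m, n} = {a, b, c, d, f, j, m}
… ∩ ⟦inside a⟧ = {a, b, c, d, f, j, m} ∩ {a, b, e, f, g, i, j, m, n} = {a, b, f, j, m}
… ∩ ⟦black⟧ = {a, b, f, j, m} ∩ {a, b, c, j, l, n} = {a, b, j}
So ⟦black book in front of h inside a⟧ = {a, b, j}.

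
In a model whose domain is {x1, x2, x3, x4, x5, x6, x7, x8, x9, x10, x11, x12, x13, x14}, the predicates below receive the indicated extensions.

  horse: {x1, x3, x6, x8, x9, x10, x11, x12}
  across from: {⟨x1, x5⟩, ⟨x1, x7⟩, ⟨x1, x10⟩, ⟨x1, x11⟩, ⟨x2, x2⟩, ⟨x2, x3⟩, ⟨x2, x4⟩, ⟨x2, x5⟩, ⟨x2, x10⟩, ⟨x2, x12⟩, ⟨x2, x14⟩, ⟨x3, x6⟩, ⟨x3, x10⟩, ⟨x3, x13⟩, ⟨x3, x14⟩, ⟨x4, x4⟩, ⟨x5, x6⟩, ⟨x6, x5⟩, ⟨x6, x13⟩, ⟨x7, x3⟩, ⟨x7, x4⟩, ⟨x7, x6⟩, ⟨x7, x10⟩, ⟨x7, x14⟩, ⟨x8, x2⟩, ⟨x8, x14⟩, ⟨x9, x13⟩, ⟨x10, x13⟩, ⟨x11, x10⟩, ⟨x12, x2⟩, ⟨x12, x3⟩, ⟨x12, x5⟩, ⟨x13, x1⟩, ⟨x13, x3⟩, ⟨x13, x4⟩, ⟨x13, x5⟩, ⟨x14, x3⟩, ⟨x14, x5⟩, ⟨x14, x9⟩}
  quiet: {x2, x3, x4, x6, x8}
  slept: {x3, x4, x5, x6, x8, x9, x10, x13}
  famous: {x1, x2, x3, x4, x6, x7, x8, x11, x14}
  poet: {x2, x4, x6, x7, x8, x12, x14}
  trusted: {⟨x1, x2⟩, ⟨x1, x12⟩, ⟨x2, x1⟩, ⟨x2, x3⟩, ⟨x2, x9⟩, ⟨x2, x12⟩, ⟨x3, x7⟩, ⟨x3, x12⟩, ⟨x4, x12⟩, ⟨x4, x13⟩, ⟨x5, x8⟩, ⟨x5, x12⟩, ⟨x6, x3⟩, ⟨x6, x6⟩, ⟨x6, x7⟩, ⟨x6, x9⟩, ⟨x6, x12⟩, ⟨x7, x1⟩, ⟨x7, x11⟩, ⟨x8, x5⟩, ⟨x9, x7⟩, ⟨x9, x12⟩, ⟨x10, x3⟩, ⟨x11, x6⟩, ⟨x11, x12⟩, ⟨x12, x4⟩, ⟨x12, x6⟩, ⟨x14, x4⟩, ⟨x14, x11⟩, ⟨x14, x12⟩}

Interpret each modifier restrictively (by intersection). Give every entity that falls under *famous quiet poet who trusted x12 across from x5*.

{x2, x6}

⟦who trusted x12⟧ = {x : ⟨x, x12⟩ ∈ ⟦trusted⟧} = {x1, x2, x3, x4, x5, x6, x9, x11, x14}
⟦across from x5⟧ = {x : ⟨x, x5⟩ ∈ ⟦across from⟧} = {x1, x2, x6, x12, x13, x14}
⟦poet⟧ = {x2, x4, x6, x7, x8, x12, x14}
… ∩ ⟦who trusted x12⟧ = {x2, x4, x6, x7, x8, x12, x14} ∩ {x1, x2, x3, x4, x5, x6, x9, x11, x14} = {x2, x4, x6, x14}
… ∩ ⟦across from x5⟧ = {x2, x4, x6, x14} ∩ {x1, x2, x6, x12, x13, x14} = {x2, x6, x14}
… ∩ ⟦famous⟧ = {x2, x6, x14} ∩ {x1, x2, x3, x4, x6, x7, x8, x11, x14} = {x2, x6, x14}
… ∩ ⟦quiet⟧ = {x2, x6, x14} ∩ {x2, x3, x4, x6, x8} = {x2, x6}
So ⟦famous quiet poet who trusted x12 across from x5⟧ = {x2, x6}.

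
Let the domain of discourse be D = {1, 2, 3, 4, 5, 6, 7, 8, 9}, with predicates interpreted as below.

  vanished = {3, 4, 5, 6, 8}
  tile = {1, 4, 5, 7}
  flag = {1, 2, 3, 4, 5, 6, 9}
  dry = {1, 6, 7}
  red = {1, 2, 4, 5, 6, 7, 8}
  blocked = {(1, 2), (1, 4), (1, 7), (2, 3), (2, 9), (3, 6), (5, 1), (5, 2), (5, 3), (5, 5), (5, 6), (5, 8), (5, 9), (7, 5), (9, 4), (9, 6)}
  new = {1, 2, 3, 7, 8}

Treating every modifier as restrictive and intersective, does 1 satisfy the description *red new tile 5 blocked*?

⟦5 blocked⟧ = {x : ⟨5, x⟩ ∈ ⟦blocked⟧} = {1, 2, 3, 5, 6, 8, 9}
⟦tile⟧ = {1, 4, 5, 7}
… ∩ ⟦5 blocked⟧ = {1, 4, 5, 7} ∩ {1, 2, 3, 5, 6, 8, 9} = {1, 5}
… ∩ ⟦red⟧ = {1, 5} ∩ {1, 2, 4, 5, 6, 7, 8} = {1, 5}
… ∩ ⟦new⟧ = {1, 5} ∩ {1, 2, 3, 7, 8} = {1}
⟦red new tile 5 blocked⟧ = {1}; 1 ∈ this set.

yes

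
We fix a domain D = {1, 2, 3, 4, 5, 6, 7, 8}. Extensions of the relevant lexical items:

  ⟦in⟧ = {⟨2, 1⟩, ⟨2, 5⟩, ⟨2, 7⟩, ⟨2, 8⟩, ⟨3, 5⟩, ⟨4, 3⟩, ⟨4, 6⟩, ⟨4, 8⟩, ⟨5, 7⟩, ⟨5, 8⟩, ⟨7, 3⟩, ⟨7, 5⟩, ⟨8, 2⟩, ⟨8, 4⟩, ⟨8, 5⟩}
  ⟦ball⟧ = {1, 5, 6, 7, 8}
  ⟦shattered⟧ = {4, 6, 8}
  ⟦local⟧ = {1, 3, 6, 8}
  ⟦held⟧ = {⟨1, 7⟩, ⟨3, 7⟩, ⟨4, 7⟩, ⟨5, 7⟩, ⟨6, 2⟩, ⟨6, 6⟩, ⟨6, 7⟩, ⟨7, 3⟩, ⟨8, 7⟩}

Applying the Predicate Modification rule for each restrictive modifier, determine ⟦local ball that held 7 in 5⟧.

⟦that held 7⟧ = {x : ⟨x, 7⟩ ∈ ⟦held⟧} = {1, 3, 4, 5, 6, 8}
⟦in 5⟧ = {x : ⟨x, 5⟩ ∈ ⟦in⟧} = {2, 3, 7, 8}
⟦ball⟧ = {1, 5, 6, 7, 8}
… ∩ ⟦that held 7⟧ = {1, 5, 6, 7, 8} ∩ {1, 3, 4, 5, 6, 8} = {1, 5, 6, 8}
… ∩ ⟦in 5⟧ = {1, 5, 6, 8} ∩ {2, 3, 7, 8} = {8}
… ∩ ⟦local⟧ = {8} ∩ {1, 3, 6, 8} = {8}
So ⟦local ball that held 7 in 5⟧ = {8}.

{8}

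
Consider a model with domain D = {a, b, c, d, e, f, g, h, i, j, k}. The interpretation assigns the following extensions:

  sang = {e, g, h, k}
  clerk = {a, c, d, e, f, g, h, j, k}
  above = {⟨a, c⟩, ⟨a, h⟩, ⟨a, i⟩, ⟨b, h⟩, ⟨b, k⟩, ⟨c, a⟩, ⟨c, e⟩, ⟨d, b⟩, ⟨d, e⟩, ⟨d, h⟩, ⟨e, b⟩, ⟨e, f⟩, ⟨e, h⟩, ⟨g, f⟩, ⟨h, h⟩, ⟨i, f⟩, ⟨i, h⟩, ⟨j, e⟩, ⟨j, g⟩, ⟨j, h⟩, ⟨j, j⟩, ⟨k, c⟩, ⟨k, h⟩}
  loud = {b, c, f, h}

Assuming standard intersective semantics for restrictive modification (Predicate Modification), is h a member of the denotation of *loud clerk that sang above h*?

yes

⟦that sang⟧ = ⟦sang⟧ = {e, g, h, k}
⟦above h⟧ = {x : ⟨x, h⟩ ∈ ⟦above⟧} = {a, b, d, e, h, i, j, k}
⟦clerk⟧ = {a, c, d, e, f, g, h, j, k}
… ∩ ⟦that sang⟧ = {a, c, d, e, f, g, h, j, k} ∩ {e, g, h, k} = {e, g, h, k}
… ∩ ⟦above h⟧ = {e, g, h, k} ∩ {a, b, d, e, h, i, j, k} = {e, h, k}
… ∩ ⟦loud⟧ = {e, h, k} ∩ {b, c, f, h} = {h}
⟦loud clerk that sang above h⟧ = {h}; h ∈ this set.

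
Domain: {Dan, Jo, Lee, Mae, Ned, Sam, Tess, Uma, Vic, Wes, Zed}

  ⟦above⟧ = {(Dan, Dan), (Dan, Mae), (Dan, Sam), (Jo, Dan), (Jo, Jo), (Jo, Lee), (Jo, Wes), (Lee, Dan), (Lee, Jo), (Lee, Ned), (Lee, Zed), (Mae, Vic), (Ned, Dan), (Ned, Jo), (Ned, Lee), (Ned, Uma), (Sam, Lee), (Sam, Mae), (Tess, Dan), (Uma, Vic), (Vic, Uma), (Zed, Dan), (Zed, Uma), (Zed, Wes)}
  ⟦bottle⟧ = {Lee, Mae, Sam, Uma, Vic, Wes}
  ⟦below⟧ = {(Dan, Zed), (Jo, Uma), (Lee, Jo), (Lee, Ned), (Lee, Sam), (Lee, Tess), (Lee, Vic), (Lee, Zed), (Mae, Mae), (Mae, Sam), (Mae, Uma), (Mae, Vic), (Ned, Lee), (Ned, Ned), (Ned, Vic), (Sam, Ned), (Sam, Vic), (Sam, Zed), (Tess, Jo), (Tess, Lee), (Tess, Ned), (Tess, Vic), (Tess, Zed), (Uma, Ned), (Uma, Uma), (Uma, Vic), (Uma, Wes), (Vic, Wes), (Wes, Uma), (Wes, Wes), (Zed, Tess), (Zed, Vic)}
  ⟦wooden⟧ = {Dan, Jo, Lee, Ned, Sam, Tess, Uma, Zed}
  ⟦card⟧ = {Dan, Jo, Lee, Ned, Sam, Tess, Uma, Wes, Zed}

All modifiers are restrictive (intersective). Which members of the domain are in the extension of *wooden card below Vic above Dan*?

⟦below Vic⟧ = {x : ⟨x, Vic⟩ ∈ ⟦below⟧} = {Lee, Mae, Ned, Sam, Tess, Uma, Zed}
⟦above Dan⟧ = {x : ⟨x, Dan⟩ ∈ ⟦above⟧} = {Dan, Jo, Lee, Ned, Tess, Zed}
⟦card⟧ = {Dan, Jo, Lee, Ned, Sam, Tess, Uma, Wes, Zed}
… ∩ ⟦below Vic⟧ = {Dan, Jo, Lee, Ned, Sam, Tess, Uma, Wes, Zed} ∩ {Lee, Mae, Ned, Sam, Tess, Uma, Zed} = {Lee, Ned, Sam, Tess, Uma, Zed}
… ∩ ⟦above Dan⟧ = {Lee, Ned, Sam, Tess, Uma, Zed} ∩ {Dan, Jo, Lee, Ned, Tess, Zed} = {Lee, Ned, Tess, Zed}
… ∩ ⟦wooden⟧ = {Lee, Ned, Tess, Zed} ∩ {Dan, Jo, Lee, Ned, Sam, Tess, Uma, Zed} = {Lee, Ned, Tess, Zed}
So ⟦wooden card below Vic above Dan⟧ = {Lee, Ned, Tess, Zed}.

{Lee, Ned, Tess, Zed}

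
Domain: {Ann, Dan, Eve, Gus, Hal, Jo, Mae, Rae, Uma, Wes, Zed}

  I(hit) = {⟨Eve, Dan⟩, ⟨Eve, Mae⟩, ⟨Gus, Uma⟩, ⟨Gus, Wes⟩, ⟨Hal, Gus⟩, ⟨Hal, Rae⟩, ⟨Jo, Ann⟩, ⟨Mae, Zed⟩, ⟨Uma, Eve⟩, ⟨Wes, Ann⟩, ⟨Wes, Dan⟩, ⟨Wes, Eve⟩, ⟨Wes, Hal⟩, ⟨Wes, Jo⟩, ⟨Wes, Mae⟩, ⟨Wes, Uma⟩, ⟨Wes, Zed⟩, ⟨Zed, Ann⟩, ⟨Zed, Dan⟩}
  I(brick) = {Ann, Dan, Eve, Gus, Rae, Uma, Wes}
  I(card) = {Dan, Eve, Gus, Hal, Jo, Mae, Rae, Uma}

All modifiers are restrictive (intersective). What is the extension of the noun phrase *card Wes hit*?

⟦Wes hit⟧ = {x : ⟨Wes, x⟩ ∈ ⟦hit⟧} = {Ann, Dan, Eve, Hal, Jo, Mae, Uma, Zed}
⟦card⟧ = {Dan, Eve, Gus, Hal, Jo, Mae, Rae, Uma}
… ∩ ⟦Wes hit⟧ = {Dan, Eve, Gus, Hal, Jo, Mae, Rae, Uma} ∩ {Ann, Dan, Eve, Hal, Jo, Mae, Uma, Zed} = {Dan, Eve, Hal, Jo, Mae, Uma}
So ⟦card Wes hit⟧ = {Dan, Eve, Hal, Jo, Mae, Uma}.

{Dan, Eve, Hal, Jo, Mae, Uma}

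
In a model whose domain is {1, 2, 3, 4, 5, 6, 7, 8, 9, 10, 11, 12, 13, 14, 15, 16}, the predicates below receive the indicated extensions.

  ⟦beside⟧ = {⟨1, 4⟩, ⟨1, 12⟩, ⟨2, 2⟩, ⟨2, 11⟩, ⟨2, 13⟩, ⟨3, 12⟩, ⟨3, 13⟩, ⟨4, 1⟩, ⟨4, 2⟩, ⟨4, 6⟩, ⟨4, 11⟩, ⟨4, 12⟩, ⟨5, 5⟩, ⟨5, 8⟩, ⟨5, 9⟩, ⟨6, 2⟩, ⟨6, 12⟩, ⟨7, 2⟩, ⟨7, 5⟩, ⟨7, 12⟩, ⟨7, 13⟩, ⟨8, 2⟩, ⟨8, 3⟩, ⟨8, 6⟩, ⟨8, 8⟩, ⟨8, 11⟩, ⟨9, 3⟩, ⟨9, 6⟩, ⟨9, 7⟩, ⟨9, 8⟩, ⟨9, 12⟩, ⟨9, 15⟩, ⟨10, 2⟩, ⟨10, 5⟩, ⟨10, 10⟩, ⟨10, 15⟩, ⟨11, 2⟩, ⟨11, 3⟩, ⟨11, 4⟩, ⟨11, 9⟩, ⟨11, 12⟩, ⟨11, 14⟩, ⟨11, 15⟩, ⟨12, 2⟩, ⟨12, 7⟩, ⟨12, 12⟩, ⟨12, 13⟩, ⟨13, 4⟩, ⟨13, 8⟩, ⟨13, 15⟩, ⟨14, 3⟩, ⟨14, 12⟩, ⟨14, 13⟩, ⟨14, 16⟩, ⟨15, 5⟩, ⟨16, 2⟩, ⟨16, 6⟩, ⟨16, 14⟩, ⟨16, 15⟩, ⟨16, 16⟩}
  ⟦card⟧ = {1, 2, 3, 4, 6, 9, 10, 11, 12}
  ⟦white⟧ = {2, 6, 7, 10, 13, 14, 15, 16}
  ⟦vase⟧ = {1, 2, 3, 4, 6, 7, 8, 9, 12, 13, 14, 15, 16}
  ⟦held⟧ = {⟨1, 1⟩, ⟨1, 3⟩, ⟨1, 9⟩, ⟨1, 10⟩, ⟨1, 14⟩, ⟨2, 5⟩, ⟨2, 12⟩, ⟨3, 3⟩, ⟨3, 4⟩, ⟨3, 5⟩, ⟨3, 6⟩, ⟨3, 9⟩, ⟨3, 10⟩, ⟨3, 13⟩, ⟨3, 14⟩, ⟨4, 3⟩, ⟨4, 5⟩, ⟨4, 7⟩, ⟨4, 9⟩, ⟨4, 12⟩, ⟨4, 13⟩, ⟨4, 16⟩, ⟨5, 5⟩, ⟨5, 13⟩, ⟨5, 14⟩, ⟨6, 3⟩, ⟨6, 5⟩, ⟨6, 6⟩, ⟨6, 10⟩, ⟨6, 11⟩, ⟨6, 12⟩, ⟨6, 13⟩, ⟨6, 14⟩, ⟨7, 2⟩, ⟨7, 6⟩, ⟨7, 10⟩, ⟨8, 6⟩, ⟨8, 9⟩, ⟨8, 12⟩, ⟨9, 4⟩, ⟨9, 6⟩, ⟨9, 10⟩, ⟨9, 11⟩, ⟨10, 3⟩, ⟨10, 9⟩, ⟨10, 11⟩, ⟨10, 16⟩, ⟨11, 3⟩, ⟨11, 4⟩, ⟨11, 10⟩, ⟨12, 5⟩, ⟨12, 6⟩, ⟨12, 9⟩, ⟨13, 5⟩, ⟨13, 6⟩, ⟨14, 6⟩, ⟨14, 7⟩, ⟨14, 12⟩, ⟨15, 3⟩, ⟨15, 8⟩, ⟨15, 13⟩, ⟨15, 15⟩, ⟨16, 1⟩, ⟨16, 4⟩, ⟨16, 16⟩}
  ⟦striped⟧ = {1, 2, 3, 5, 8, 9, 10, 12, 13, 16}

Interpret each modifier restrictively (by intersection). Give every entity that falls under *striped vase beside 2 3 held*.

⟦beside 2⟧ = {x : ⟨x, 2⟩ ∈ ⟦beside⟧} = {2, 4, 6, 7, 8, 10, 11, 12, 16}
⟦3 held⟧ = {x : ⟨3, x⟩ ∈ ⟦held⟧} = {3, 4, 5, 6, 9, 10, 13, 14}
⟦vase⟧ = {1, 2, 3, 4, 6, 7, 8, 9, 12, 13, 14, 15, 16}
… ∩ ⟦beside 2⟧ = {1, 2, 3, 4, 6, 7, 8, 9, 12, 13, 14, 15, 16} ∩ {2, 4, 6, 7, 8, 10, 11, 12, 16} = {2, 4, 6, 7, 8, 12, 16}
… ∩ ⟦3 held⟧ = {2, 4, 6, 7, 8, 12, 16} ∩ {3, 4, 5, 6, 9, 10, 13, 14} = {4, 6}
… ∩ ⟦striped⟧ = {4, 6} ∩ {1, 2, 3, 5, 8, 9, 10, 12, 13, 16} = ∅
So ⟦striped vase beside 2 3 held⟧ = { }.

{ }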